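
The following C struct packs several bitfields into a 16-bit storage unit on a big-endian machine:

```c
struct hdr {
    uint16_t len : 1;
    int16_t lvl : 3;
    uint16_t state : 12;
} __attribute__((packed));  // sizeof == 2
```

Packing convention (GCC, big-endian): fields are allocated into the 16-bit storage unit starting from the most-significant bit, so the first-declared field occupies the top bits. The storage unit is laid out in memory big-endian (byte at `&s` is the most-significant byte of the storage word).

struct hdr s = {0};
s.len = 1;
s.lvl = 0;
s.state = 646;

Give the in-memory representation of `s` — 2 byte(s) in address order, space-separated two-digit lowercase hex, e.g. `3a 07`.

len (1b) val=1 bits=0x1 at bit 15: 0x8000
lvl (3b) val=0 bits=0x0 at bit 12: 0x8000
state (12b) val=646 bits=0x286 at bit 0: 0x8286
word = 0x8286 → big-endian bytes:
  [0]=0x82  [1]=0x86

82 86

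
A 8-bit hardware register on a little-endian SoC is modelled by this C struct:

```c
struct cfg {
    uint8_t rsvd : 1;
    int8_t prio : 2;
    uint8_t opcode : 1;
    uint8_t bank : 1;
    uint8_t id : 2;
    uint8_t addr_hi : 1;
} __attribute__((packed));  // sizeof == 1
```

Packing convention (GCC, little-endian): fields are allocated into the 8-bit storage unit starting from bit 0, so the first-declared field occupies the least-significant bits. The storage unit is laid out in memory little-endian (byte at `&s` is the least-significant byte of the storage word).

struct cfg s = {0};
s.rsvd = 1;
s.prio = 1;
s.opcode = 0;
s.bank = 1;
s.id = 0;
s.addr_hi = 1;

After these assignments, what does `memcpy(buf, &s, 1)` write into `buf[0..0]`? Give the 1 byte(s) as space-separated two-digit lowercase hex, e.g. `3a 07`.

93

rsvd:1 = 1 → 0x1 << 0 → word 0x01
prio:2 = 1 → 0x1 << 1 → word 0x03
opcode:1 = 0 → 0x0 << 3 → word 0x03
bank:1 = 1 → 0x1 << 4 → word 0x13
id:2 = 0 → 0x0 << 5 → word 0x13
addr_hi:1 = 1 → 0x1 << 7 → word 0x93
word = 0x93 → little-endian bytes:
  [0]=0x93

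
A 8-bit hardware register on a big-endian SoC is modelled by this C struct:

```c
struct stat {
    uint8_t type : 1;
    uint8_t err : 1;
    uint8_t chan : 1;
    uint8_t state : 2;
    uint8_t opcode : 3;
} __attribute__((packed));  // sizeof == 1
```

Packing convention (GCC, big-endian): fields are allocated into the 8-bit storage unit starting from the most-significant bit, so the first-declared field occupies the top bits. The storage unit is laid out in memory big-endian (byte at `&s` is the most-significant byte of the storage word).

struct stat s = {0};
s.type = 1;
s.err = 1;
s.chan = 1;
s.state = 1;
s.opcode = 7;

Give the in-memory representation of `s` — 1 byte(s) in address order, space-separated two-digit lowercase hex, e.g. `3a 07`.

type:1 = 1 → 0x1 << 7 → word 0x80
err:1 = 1 → 0x1 << 6 → word 0xc0
chan:1 = 1 → 0x1 << 5 → word 0xe0
state:2 = 1 → 0x1 << 3 → word 0xe8
opcode:3 = 7 → 0x7 << 0 → word 0xef
word = 0xef → big-endian bytes:
  [0]=0xef

ef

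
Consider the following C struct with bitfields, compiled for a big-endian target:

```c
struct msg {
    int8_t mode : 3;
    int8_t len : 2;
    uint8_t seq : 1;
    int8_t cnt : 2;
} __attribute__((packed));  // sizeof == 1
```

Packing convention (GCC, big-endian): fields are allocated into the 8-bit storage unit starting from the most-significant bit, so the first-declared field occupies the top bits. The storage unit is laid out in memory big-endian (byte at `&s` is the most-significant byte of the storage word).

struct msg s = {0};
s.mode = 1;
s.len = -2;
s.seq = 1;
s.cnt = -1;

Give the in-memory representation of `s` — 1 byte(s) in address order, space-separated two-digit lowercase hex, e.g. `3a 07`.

mode (3b) val=1 bits=0x1 at bit 5: 0x20
len (2b) val=-2 bits=0x2 at bit 3: 0x30
seq (1b) val=1 bits=0x1 at bit 2: 0x34
cnt (2b) val=-1 bits=0x3 at bit 0: 0x37
word = 0x37 → big-endian bytes:
  [0]=0x37

37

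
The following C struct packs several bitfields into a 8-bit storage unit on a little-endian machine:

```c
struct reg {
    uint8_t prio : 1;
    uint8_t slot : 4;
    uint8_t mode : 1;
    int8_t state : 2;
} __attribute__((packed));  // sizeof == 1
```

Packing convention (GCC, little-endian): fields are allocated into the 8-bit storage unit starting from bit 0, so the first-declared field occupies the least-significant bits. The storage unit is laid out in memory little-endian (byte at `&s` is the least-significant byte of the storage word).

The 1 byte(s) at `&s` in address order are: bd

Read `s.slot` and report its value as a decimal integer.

14

[0]=0xbd (little-endian) → word 0xbd
prio [0+:1] = (word>>0) & 0x1 = 1
slot [1+:4] = (word>>1) & 0xf = 14  ←
mode [5+:1] = (word>>5) & 0x1 = 1
state [6+:2] = (word>>6) & 0x3 = 2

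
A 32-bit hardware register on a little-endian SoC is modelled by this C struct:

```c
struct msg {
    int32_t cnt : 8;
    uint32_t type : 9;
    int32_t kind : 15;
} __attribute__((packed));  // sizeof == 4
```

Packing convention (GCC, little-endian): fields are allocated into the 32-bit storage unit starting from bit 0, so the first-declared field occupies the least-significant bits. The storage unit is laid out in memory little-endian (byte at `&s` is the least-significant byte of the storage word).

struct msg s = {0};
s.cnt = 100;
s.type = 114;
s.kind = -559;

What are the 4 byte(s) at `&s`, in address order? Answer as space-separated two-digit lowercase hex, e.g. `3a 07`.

64 72 a2 fb

cnt:8 = 100 → 0x64 << 0 → word 0x00000064
type:9 = 114 → 0x72 << 8 → word 0x00007264
kind:15 = -559 → 0x7dd1 << 17 → word 0xfba27264
word = 0xfba27264 → little-endian bytes:
  [0]=0x64  [1]=0x72  [2]=0xa2  [3]=0xfb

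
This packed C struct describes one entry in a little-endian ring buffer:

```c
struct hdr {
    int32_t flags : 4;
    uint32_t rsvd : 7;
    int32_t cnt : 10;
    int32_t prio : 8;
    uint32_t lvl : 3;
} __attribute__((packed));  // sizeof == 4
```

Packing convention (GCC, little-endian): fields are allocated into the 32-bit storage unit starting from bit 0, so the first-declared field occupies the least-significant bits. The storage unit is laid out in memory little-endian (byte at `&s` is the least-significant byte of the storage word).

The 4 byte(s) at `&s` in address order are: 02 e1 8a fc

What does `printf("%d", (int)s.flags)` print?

2

[0]=0x02 [1]=0xe1 [2]=0x8a [3]=0xfc (little-endian) → word 0xfc8ae102
flags [0+:4] = (word>>0) & 0xf = 2  ←
rsvd [4+:7] = (word>>4) & 0x7f = 16
cnt [11+:10] = (word>>11) & 0x3ff = 348
prio [21+:8] = (word>>21) & 0xff = 228
lvl [29+:3] = (word>>29) & 0x7 = 7
flags signed 4b, MSB=0: value = 2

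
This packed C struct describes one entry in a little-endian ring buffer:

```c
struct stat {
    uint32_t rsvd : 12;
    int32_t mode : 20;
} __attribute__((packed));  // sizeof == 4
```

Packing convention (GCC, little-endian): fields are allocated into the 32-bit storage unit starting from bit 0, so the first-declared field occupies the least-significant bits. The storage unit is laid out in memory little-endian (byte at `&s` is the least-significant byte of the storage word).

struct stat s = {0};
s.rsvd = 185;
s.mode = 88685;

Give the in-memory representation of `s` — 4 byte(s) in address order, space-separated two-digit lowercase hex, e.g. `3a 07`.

b9 d0 a6 15

[0+:12] rsvd=185 & 0xfff = 0xb9; word=0x000000b9
[12+:20] mode=88685 & 0xfffff = 0x15a6d; word=0x15a6d0b9
word = 0x15a6d0b9 → little-endian bytes:
  [0]=0xb9  [1]=0xd0  [2]=0xa6  [3]=0x15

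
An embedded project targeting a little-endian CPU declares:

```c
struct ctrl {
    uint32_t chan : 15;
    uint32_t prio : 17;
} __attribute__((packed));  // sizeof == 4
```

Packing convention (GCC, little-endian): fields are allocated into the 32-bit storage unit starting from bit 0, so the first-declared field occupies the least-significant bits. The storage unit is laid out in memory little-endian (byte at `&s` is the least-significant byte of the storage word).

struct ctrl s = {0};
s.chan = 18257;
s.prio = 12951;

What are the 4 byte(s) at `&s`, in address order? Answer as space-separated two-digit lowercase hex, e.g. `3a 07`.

51 c7 4b 19

chan:15 = 18257 → 0x4751 << 0 → word 0x00004751
prio:17 = 12951 → 0x3297 << 15 → word 0x194bc751
word = 0x194bc751 → little-endian bytes:
  [0]=0x51  [1]=0xc7  [2]=0x4b  [3]=0x19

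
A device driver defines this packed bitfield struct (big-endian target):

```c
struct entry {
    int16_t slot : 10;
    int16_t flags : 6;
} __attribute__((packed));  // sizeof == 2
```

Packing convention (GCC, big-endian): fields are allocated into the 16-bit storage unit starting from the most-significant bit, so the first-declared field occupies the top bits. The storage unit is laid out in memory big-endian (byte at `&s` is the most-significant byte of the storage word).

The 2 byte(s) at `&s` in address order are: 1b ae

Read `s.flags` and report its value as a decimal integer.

-18

[0]=0x1b [1]=0xae (big-endian) → word 0x1bae
slot [6+:10] = (word>>6) & 0x3ff = 110
flags [0+:6] = (word>>0) & 0x3f = 46  ←
flags signed 6b, MSB=1: 46 - 64 = -18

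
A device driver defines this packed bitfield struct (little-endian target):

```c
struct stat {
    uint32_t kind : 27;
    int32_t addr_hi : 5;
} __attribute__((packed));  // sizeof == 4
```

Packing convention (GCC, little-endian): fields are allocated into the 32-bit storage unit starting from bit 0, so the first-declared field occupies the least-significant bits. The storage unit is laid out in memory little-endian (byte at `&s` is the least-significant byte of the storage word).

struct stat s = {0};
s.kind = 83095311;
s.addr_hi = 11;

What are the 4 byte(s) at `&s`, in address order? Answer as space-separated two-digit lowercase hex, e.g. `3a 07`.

kind:27 = 83095311 → 0x4f3ef0f << 0 → word 0x04f3ef0f
addr_hi:5 = 11 → 0xb << 27 → word 0x5cf3ef0f
word = 0x5cf3ef0f → little-endian bytes:
  [0]=0x0f  [1]=0xef  [2]=0xf3  [3]=0x5c

0f ef f3 5c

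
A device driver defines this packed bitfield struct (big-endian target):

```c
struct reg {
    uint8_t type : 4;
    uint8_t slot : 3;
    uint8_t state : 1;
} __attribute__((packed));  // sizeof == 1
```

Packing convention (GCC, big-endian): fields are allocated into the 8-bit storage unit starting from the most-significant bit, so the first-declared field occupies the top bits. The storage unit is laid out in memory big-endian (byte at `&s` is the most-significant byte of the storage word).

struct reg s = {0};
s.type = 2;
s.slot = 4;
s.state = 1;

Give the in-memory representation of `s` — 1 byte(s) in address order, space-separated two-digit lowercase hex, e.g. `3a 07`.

type (4b) val=2 bits=0x2 at bit 4: 0x20
slot (3b) val=4 bits=0x4 at bit 1: 0x28
state (1b) val=1 bits=0x1 at bit 0: 0x29
word = 0x29 → big-endian bytes:
  [0]=0x29

29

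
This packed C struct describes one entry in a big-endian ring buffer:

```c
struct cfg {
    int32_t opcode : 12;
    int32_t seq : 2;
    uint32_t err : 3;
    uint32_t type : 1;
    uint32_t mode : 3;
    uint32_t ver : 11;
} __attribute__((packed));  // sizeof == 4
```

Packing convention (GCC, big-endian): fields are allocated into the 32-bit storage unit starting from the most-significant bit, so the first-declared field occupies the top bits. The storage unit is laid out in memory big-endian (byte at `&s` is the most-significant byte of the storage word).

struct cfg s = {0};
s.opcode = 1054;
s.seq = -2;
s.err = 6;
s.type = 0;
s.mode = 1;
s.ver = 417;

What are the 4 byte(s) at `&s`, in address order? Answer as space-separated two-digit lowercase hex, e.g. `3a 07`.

41 eb 09 a1

opcode:12 = 1054 → 0x41e << 20 → word 0x41e00000
seq:2 = -2 → 0x2 << 18 → word 0x41e80000
err:3 = 6 → 0x6 << 15 → word 0x41eb0000
type:1 = 0 → 0x0 << 14 → word 0x41eb0000
mode:3 = 1 → 0x1 << 11 → word 0x41eb0800
ver:11 = 417 → 0x1a1 << 0 → word 0x41eb09a1
word = 0x41eb09a1 → big-endian bytes:
  [0]=0x41  [1]=0xeb  [2]=0x09  [3]=0xa1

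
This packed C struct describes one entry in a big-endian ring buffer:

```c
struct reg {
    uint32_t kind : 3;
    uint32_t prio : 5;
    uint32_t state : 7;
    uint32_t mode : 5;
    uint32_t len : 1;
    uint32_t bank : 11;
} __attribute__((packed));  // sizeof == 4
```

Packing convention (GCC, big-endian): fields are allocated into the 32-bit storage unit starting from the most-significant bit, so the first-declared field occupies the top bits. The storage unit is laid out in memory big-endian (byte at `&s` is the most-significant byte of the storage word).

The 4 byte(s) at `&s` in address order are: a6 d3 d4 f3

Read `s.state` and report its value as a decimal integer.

[0]=0xa6 [1]=0xd3 [2]=0xd4 [3]=0xf3 (big-endian) → word 0xa6d3d4f3
kind:3 @ bit 29 → (0xa6d3d4f3>>29)&0x7 = 0x5
prio:5 @ bit 24 → (0xa6d3d4f3>>24)&0x1f = 0x6
state:7 @ bit 17 → (0xa6d3d4f3>>17)&0x7f = 0x69  ←
mode:5 @ bit 12 → (0xa6d3d4f3>>12)&0x1f = 0x1d
len:1 @ bit 11 → (0xa6d3d4f3>>11)&0x1 = 0x0
bank:11 @ bit 0 → (0xa6d3d4f3>>0)&0x7ff = 0x4f3

105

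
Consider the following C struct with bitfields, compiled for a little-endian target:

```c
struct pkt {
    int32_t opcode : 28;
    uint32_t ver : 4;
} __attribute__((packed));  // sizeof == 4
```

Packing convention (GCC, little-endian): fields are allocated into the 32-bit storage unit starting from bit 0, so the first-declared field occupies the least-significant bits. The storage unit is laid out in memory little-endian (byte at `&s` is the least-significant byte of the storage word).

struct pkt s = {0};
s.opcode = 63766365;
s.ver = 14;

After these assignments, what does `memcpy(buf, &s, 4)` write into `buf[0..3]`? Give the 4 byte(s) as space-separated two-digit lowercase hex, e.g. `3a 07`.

opcode (28b) val=63766365 bits=0x3ccff5d at bit 0: 0x03ccff5d
ver (4b) val=14 bits=0xe at bit 28: 0xe3ccff5d
word = 0xe3ccff5d → little-endian bytes:
  [0]=0x5d  [1]=0xff  [2]=0xcc  [3]=0xe3

5d ff cc e3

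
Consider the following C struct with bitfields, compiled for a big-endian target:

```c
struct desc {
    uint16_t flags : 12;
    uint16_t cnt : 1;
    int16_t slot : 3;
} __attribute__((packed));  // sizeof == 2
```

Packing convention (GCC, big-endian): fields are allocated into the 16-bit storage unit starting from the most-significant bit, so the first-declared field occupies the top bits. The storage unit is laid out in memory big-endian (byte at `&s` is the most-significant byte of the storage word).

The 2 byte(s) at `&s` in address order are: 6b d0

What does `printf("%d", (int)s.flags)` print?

1725

[0]=0x6b [1]=0xd0 (big-endian) → word 0x6bd0
flags:12 @ bit 4 → (0x6bd0>>4)&0xfff = 0x6bd  ←
cnt:1 @ bit 3 → (0x6bd0>>3)&0x1 = 0x0
slot:3 @ bit 0 → (0x6bd0>>0)&0x7 = 0x0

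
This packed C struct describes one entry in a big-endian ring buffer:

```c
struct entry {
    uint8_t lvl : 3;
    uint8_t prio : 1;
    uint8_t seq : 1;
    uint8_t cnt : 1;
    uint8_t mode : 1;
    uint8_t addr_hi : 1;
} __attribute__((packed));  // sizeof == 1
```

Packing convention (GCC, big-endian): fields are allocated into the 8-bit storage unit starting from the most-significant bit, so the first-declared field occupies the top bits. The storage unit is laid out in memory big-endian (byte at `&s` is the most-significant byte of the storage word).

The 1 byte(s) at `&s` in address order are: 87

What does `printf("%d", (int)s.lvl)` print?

4

[0]=0x87 (big-endian) → word 0x87
lvl [5+:3] = (word>>5) & 0x7 = 4  ←
prio [4+:1] = (word>>4) & 0x1 = 0
seq [3+:1] = (word>>3) & 0x1 = 0
cnt [2+:1] = (word>>2) & 0x1 = 1
mode [1+:1] = (word>>1) & 0x1 = 1
addr_hi [0+:1] = (word>>0) & 0x1 = 1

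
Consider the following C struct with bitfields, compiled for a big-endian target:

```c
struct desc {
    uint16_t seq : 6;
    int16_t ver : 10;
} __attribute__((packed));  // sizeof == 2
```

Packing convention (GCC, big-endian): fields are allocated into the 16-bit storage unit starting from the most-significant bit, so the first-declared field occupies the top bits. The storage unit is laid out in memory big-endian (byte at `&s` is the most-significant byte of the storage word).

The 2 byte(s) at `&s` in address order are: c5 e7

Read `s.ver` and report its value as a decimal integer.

[0]=0xc5 [1]=0xe7 (big-endian) → word 0xc5e7
seq [10+:6] = (word>>10) & 0x3f = 49
ver [0+:10] = (word>>0) & 0x3ff = 487  ←
ver signed 10b, MSB=0: value = 487

487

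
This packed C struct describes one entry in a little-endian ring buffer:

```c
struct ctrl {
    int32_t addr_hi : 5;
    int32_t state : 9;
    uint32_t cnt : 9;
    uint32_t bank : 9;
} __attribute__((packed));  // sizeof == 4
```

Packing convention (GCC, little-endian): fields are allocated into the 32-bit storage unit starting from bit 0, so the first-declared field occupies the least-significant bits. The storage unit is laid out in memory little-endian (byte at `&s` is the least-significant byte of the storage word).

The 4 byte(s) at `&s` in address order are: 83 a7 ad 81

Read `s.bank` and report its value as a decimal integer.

[0]=0x83 [1]=0xa7 [2]=0xad [3]=0x81 (little-endian) → word 0x81ada783
addr_hi [0+:5] = (word>>0) & 0x1f = 3
state [5+:9] = (word>>5) & 0x1ff = 316
cnt [14+:9] = (word>>14) & 0x1ff = 182
bank [23+:9] = (word>>23) & 0x1ff = 259  ←

259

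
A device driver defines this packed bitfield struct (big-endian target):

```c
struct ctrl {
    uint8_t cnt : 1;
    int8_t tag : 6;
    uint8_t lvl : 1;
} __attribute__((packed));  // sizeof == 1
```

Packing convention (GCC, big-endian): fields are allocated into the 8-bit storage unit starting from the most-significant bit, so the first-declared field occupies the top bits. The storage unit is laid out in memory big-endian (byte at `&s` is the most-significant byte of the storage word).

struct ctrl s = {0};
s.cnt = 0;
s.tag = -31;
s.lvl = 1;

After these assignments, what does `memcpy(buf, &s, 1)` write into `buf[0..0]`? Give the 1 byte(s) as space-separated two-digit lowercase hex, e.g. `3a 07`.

[7+:1] cnt=0 & 0x1 = 0x0; word=0x00
[1+:6] tag=-31 & 0x3f = 0x21; word=0x42
[0+:1] lvl=1 & 0x1 = 0x1; word=0x43
word = 0x43 → big-endian bytes:
  [0]=0x43

43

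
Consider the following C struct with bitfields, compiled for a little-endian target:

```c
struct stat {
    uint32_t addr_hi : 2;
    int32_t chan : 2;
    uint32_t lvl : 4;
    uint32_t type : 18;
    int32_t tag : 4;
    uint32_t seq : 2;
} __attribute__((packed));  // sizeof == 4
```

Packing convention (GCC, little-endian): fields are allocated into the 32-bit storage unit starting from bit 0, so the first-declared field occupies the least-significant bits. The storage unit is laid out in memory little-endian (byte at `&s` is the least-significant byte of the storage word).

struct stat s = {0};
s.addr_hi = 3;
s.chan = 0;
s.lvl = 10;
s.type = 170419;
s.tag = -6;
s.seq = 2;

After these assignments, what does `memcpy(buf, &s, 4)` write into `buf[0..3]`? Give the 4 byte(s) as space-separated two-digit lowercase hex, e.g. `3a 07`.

a3 b3 99 aa

addr_hi (2b) val=3 bits=0x3 at bit 0: 0x00000003
chan (2b) val=0 bits=0x0 at bit 2: 0x00000003
lvl (4b) val=10 bits=0xa at bit 4: 0x000000a3
type (18b) val=170419 bits=0x299b3 at bit 8: 0x0299b3a3
tag (4b) val=-6 bits=0xa at bit 26: 0x2a99b3a3
seq (2b) val=2 bits=0x2 at bit 30: 0xaa99b3a3
word = 0xaa99b3a3 → little-endian bytes:
  [0]=0xa3  [1]=0xb3  [2]=0x99  [3]=0xaa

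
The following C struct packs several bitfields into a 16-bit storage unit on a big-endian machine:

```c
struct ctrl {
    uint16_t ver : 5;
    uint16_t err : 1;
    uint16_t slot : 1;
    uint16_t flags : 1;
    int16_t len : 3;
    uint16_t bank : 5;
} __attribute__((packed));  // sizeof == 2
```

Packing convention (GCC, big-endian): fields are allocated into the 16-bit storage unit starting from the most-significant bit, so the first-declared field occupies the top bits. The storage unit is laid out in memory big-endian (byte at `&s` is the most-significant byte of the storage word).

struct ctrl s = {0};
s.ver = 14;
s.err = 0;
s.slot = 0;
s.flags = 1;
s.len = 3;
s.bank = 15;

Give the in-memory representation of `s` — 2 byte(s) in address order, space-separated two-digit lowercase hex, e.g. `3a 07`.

ver:5 = 14 → 0xe << 11 → word 0x7000
err:1 = 0 → 0x0 << 10 → word 0x7000
slot:1 = 0 → 0x0 << 9 → word 0x7000
flags:1 = 1 → 0x1 << 8 → word 0x7100
len:3 = 3 → 0x3 << 5 → word 0x7160
bank:5 = 15 → 0xf << 0 → word 0x716f
word = 0x716f → big-endian bytes:
  [0]=0x71  [1]=0x6f

71 6f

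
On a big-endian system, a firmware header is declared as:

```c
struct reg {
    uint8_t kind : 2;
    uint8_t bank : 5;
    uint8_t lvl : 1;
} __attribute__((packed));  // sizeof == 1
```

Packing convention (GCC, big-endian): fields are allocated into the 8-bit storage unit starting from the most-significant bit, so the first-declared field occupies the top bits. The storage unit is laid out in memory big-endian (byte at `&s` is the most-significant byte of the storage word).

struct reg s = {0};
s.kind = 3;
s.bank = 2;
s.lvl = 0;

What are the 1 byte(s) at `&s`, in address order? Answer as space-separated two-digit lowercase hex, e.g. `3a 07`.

[6+:2] kind=3 & 0x3 = 0x3; word=0xc0
[1+:5] bank=2 & 0x1f = 0x2; word=0xc4
[0+:1] lvl=0 & 0x1 = 0x0; word=0xc4
word = 0xc4 → big-endian bytes:
  [0]=0xc4

c4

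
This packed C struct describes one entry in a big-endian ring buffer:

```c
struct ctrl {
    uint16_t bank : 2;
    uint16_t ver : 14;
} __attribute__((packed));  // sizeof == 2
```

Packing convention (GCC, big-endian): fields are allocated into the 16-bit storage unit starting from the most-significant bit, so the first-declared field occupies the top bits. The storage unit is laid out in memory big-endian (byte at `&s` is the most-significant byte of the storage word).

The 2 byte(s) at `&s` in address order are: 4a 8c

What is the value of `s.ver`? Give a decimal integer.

[0]=0x4a [1]=0x8c (big-endian) → word 0x4a8c
bank:2 @ bit 14 → (0x4a8c>>14)&0x3 = 0x1
ver:14 @ bit 0 → (0x4a8c>>0)&0x3fff = 0xa8c  ←

2700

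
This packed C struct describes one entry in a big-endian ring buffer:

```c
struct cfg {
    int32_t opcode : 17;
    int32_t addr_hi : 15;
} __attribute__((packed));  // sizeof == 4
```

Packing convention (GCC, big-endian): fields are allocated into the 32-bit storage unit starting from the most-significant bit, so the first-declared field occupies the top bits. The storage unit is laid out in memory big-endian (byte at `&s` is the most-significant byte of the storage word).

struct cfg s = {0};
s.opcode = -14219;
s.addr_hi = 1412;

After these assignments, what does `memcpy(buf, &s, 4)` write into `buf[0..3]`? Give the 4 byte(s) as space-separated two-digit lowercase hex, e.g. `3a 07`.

opcode:17 = -14219 → 0x1c875 << 15 → word 0xe43a8000
addr_hi:15 = 1412 → 0x584 << 0 → word 0xe43a8584
word = 0xe43a8584 → big-endian bytes:
  [0]=0xe4  [1]=0x3a  [2]=0x85  [3]=0x84

e4 3a 85 84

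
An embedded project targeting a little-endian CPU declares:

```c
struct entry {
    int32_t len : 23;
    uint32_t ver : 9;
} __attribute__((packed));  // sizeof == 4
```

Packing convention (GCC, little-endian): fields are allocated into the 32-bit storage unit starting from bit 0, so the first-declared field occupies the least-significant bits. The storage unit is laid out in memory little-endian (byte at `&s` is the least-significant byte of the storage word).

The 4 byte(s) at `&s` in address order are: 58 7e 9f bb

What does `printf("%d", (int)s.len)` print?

2063960

[0]=0x58 [1]=0x7e [2]=0x9f [3]=0xbb (little-endian) → word 0xbb9f7e58
len:23 @ bit 0 → (0xbb9f7e58>>0)&0x7fffff = 0x1f7e58  ←
ver:9 @ bit 23 → (0xbb9f7e58>>23)&0x1ff = 0x177
len signed 23b, MSB=0: value = 2063960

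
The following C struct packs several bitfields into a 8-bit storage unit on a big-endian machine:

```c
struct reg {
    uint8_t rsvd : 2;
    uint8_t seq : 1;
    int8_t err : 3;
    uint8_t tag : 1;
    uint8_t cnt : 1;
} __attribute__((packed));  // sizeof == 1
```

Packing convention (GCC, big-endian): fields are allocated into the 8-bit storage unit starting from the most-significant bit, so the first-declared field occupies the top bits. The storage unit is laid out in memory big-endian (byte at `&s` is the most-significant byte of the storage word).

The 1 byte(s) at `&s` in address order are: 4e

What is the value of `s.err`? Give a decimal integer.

3

[0]=0x4e (big-endian) → word 0x4e
rsvd:2 @ bit 6 → (0x4e>>6)&0x3 = 0x1
seq:1 @ bit 5 → (0x4e>>5)&0x1 = 0x0
err:3 @ bit 2 → (0x4e>>2)&0x7 = 0x3  ←
tag:1 @ bit 1 → (0x4e>>1)&0x1 = 0x1
cnt:1 @ bit 0 → (0x4e>>0)&0x1 = 0x0
err signed 3b, MSB=0: value = 3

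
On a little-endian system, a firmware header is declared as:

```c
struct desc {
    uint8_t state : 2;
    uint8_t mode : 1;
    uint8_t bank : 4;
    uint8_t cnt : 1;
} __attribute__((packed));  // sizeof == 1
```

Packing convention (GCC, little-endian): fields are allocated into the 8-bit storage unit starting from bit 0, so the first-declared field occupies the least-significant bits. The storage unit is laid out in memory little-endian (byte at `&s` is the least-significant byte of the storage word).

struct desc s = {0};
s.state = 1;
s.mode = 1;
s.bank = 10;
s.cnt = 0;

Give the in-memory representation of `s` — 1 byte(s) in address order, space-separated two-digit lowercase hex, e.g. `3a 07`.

state:2 = 1 → 0x1 << 0 → word 0x01
mode:1 = 1 → 0x1 << 2 → word 0x05
bank:4 = 10 → 0xa << 3 → word 0x55
cnt:1 = 0 → 0x0 << 7 → word 0x55
word = 0x55 → little-endian bytes:
  [0]=0x55

55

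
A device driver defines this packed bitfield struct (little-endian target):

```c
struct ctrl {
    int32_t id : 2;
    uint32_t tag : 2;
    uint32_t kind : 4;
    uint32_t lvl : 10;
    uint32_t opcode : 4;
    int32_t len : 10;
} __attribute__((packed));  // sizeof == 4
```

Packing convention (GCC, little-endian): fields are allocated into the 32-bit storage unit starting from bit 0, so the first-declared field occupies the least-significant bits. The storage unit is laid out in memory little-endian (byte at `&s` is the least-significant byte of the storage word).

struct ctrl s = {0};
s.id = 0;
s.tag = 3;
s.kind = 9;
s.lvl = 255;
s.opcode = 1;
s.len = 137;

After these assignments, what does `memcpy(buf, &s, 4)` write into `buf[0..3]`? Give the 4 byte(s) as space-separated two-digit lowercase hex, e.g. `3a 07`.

[0+:2] id=0 & 0x3 = 0x0; word=0x00000000
[2+:2] tag=3 & 0x3 = 0x3; word=0x0000000c
[4+:4] kind=9 & 0xf = 0x9; word=0x0000009c
[8+:10] lvl=255 & 0x3ff = 0xff; word=0x0000ff9c
[18+:4] opcode=1 & 0xf = 0x1; word=0x0004ff9c
[22+:10] len=137 & 0x3ff = 0x89; word=0x2244ff9c
word = 0x2244ff9c → little-endian bytes:
  [0]=0x9c  [1]=0xff  [2]=0x44  [3]=0x22

9c ff 44 22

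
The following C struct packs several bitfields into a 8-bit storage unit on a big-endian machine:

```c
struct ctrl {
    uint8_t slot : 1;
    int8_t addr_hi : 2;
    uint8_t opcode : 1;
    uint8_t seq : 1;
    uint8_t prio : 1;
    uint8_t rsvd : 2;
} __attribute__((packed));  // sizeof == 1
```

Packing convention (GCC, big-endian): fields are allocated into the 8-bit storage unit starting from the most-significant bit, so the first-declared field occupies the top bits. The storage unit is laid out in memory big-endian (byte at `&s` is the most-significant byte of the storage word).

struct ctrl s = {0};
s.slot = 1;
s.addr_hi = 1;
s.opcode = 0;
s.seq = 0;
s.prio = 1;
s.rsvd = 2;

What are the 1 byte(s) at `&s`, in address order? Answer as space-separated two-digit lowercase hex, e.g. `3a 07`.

a6

slot (1b) val=1 bits=0x1 at bit 7: 0x80
addr_hi (2b) val=1 bits=0x1 at bit 5: 0xa0
opcode (1b) val=0 bits=0x0 at bit 4: 0xa0
seq (1b) val=0 bits=0x0 at bit 3: 0xa0
prio (1b) val=1 bits=0x1 at bit 2: 0xa4
rsvd (2b) val=2 bits=0x2 at bit 0: 0xa6
word = 0xa6 → big-endian bytes:
  [0]=0xa6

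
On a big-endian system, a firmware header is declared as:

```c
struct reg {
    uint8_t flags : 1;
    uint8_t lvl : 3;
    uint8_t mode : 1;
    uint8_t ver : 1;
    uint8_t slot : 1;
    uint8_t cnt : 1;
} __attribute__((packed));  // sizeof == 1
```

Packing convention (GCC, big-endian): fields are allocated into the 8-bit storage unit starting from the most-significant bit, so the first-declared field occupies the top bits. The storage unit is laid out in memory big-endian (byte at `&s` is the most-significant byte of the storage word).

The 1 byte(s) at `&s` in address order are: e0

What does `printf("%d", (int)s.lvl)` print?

6

[0]=0xe0 (big-endian) → word 0xe0
flags:1 @ bit 7 → (0xe0>>7)&0x1 = 0x1
lvl:3 @ bit 4 → (0xe0>>4)&0x7 = 0x6  ←
mode:1 @ bit 3 → (0xe0>>3)&0x1 = 0x0
ver:1 @ bit 2 → (0xe0>>2)&0x1 = 0x0
slot:1 @ bit 1 → (0xe0>>1)&0x1 = 0x0
cnt:1 @ bit 0 → (0xe0>>0)&0x1 = 0x0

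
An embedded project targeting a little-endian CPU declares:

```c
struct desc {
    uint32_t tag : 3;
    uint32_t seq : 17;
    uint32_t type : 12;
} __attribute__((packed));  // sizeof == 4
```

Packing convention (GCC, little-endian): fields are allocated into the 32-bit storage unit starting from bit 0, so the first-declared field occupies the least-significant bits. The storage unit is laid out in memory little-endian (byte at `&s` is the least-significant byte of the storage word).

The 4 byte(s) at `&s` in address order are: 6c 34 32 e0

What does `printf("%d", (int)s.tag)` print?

4

[0]=0x6c [1]=0x34 [2]=0x32 [3]=0xe0 (little-endian) → word 0xe032346c
tag [0+:3] = (word>>0) & 0x7 = 4  ←
seq [3+:17] = (word>>3) & 0x1ffff = 18061
type [20+:12] = (word>>20) & 0xfff = 3587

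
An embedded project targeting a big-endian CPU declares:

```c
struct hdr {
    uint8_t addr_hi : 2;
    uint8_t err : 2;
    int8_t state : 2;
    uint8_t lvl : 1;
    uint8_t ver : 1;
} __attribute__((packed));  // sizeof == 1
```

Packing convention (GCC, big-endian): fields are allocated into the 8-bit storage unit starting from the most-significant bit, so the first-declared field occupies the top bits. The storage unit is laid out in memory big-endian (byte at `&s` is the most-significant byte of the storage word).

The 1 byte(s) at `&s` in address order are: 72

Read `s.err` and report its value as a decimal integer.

[0]=0x72 (big-endian) → word 0x72
addr_hi [6+:2] = (word>>6) & 0x3 = 1
err [4+:2] = (word>>4) & 0x3 = 3  ←
state [2+:2] = (word>>2) & 0x3 = 0
lvl [1+:1] = (word>>1) & 0x1 = 1
ver [0+:1] = (word>>0) & 0x1 = 0

3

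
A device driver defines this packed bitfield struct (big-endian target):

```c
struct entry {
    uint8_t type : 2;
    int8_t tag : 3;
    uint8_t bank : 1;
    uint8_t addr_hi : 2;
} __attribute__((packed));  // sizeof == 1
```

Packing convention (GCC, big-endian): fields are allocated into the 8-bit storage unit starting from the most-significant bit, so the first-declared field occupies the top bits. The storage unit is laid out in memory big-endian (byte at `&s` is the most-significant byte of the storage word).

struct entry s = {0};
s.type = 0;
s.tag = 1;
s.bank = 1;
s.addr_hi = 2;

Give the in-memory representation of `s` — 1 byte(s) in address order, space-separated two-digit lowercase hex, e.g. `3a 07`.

0e

type:2 = 0 → 0x0 << 6 → word 0x00
tag:3 = 1 → 0x1 << 3 → word 0x08
bank:1 = 1 → 0x1 << 2 → word 0x0c
addr_hi:2 = 2 → 0x2 << 0 → word 0x0e
word = 0x0e → big-endian bytes:
  [0]=0x0e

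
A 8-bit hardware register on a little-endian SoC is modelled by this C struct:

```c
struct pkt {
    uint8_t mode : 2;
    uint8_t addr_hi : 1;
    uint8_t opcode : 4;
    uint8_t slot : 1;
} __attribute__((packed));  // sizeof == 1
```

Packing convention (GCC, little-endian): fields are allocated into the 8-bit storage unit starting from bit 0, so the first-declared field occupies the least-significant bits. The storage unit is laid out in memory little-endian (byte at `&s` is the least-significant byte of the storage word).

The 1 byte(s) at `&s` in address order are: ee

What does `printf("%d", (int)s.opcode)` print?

[0]=0xee (little-endian) → word 0xee
mode:2 @ bit 0 → (0xee>>0)&0x3 = 0x2
addr_hi:1 @ bit 2 → (0xee>>2)&0x1 = 0x1
opcode:4 @ bit 3 → (0xee>>3)&0xf = 0xd  ←
slot:1 @ bit 7 → (0xee>>7)&0x1 = 0x1

13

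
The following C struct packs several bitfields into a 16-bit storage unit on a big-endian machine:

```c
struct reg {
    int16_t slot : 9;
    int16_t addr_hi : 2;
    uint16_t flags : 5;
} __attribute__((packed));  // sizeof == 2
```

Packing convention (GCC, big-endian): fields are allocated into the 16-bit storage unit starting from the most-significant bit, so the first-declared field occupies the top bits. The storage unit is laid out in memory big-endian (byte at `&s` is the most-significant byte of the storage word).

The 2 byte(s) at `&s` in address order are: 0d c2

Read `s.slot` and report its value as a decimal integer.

27

[0]=0x0d [1]=0xc2 (big-endian) → word 0x0dc2
slot:9 @ bit 7 → (0x0dc2>>7)&0x1ff = 0x1b  ←
addr_hi:2 @ bit 5 → (0x0dc2>>5)&0x3 = 0x2
flags:5 @ bit 0 → (0x0dc2>>0)&0x1f = 0x2
slot signed 9b, MSB=0: value = 27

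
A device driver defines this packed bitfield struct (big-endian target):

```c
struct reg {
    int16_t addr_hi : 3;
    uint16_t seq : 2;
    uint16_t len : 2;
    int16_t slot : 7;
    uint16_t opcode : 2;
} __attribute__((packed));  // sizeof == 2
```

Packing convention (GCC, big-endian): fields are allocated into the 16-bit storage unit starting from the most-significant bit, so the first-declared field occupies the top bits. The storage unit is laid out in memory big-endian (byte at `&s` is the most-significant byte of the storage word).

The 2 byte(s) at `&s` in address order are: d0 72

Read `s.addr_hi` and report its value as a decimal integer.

-2

[0]=0xd0 [1]=0x72 (big-endian) → word 0xd072
addr_hi:3 @ bit 13 → (0xd072>>13)&0x7 = 0x6  ←
seq:2 @ bit 11 → (0xd072>>11)&0x3 = 0x2
len:2 @ bit 9 → (0xd072>>9)&0x3 = 0x0
slot:7 @ bit 2 → (0xd072>>2)&0x7f = 0x1c
opcode:2 @ bit 0 → (0xd072>>0)&0x3 = 0x2
addr_hi signed 3b, MSB=1: 6 - 8 = -2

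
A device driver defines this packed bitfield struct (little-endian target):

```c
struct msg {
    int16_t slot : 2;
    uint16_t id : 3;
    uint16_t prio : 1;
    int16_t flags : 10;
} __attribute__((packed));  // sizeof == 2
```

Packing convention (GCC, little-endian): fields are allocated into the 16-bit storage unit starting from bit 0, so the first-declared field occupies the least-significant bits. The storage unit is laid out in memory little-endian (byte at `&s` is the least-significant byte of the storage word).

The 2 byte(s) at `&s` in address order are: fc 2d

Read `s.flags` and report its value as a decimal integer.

[0]=0xfc [1]=0x2d (little-endian) → word 0x2dfc
slot:2 @ bit 0 → (0x2dfc>>0)&0x3 = 0x0
id:3 @ bit 2 → (0x2dfc>>2)&0x7 = 0x7
prio:1 @ bit 5 → (0x2dfc>>5)&0x1 = 0x1
flags:10 @ bit 6 → (0x2dfc>>6)&0x3ff = 0xb7  ←
flags signed 10b, MSB=0: value = 183

183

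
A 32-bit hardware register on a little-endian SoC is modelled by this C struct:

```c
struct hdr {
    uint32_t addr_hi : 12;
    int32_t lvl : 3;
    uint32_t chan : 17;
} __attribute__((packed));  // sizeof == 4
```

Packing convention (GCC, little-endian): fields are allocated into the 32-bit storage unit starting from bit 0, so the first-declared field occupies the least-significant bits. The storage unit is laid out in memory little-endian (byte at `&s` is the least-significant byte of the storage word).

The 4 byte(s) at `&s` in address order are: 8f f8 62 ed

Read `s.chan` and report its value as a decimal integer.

[0]=0x8f [1]=0xf8 [2]=0x62 [3]=0xed (little-endian) → word 0xed62f88f
addr_hi [0+:12] = (word>>0) & 0xfff = 2191
lvl [12+:3] = (word>>12) & 0x7 = 7
chan [15+:17] = (word>>15) & 0x1ffff = 121541  ←

121541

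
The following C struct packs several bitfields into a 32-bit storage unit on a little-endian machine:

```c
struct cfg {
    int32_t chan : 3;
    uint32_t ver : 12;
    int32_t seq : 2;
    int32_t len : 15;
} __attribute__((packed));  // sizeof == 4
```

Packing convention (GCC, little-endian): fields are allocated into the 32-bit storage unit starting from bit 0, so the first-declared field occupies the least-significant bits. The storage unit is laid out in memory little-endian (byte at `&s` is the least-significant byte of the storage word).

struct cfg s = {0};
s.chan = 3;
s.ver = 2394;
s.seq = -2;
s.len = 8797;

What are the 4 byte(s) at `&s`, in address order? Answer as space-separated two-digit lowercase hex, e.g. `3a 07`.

d3 4a bb 44

chan:3 = 3 → 0x3 << 0 → word 0x00000003
ver:12 = 2394 → 0x95a << 3 → word 0x00004ad3
seq:2 = -2 → 0x2 << 15 → word 0x00014ad3
len:15 = 8797 → 0x225d << 17 → word 0x44bb4ad3
word = 0x44bb4ad3 → little-endian bytes:
  [0]=0xd3  [1]=0x4a  [2]=0xbb  [3]=0x44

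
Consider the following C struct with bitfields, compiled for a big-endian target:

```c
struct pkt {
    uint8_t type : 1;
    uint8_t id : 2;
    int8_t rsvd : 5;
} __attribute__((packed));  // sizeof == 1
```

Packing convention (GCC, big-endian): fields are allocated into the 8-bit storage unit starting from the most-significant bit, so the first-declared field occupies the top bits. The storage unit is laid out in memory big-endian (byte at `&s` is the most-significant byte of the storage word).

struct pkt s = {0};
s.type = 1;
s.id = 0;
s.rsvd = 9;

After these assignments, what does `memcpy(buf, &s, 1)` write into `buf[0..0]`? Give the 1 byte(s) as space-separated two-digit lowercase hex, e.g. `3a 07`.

89

type (1b) val=1 bits=0x1 at bit 7: 0x80
id (2b) val=0 bits=0x0 at bit 5: 0x80
rsvd (5b) val=9 bits=0x9 at bit 0: 0x89
word = 0x89 → big-endian bytes:
  [0]=0x89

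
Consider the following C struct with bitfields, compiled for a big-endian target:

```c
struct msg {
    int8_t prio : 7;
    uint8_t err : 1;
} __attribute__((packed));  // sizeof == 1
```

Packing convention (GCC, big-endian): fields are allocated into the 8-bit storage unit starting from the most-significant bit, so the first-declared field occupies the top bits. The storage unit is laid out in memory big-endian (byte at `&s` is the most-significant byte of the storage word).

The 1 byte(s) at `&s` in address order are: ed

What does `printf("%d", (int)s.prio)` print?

[0]=0xed (big-endian) → word 0xed
prio [1+:7] = (word>>1) & 0x7f = 118  ←
err [0+:1] = (word>>0) & 0x1 = 1
prio signed 7b, MSB=1: 118 - 128 = -10

-10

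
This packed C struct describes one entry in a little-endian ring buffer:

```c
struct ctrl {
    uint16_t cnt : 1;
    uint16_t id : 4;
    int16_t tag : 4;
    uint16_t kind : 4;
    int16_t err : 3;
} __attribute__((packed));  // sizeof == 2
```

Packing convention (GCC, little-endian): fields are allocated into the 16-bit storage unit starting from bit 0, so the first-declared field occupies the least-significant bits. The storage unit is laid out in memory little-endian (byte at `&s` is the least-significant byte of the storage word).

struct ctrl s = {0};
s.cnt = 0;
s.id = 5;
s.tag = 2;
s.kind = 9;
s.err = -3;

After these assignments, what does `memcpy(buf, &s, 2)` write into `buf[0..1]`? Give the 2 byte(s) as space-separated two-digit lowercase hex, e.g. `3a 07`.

4a b2

cnt:1 = 0 → 0x0 << 0 → word 0x0000
id:4 = 5 → 0x5 << 1 → word 0x000a
tag:4 = 2 → 0x2 << 5 → word 0x004a
kind:4 = 9 → 0x9 << 9 → word 0x124a
err:3 = -3 → 0x5 << 13 → word 0xb24a
word = 0xb24a → little-endian bytes:
  [0]=0x4a  [1]=0xb2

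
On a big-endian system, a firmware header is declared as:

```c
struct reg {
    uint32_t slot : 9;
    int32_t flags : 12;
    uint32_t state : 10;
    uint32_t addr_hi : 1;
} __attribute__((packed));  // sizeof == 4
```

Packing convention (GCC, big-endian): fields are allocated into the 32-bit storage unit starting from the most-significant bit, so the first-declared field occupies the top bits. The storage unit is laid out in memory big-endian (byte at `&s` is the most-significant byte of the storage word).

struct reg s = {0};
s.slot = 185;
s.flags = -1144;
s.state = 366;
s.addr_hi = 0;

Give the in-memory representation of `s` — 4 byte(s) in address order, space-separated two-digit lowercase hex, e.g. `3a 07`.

slot (9b) val=185 bits=0xb9 at bit 23: 0x5c800000
flags (12b) val=-1144 bits=0xb88 at bit 11: 0x5cdc4000
state (10b) val=366 bits=0x16e at bit 1: 0x5cdc42dc
addr_hi (1b) val=0 bits=0x0 at bit 0: 0x5cdc42dc
word = 0x5cdc42dc → big-endian bytes:
  [0]=0x5c  [1]=0xdc  [2]=0x42  [3]=0xdc

5c dc 42 dc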